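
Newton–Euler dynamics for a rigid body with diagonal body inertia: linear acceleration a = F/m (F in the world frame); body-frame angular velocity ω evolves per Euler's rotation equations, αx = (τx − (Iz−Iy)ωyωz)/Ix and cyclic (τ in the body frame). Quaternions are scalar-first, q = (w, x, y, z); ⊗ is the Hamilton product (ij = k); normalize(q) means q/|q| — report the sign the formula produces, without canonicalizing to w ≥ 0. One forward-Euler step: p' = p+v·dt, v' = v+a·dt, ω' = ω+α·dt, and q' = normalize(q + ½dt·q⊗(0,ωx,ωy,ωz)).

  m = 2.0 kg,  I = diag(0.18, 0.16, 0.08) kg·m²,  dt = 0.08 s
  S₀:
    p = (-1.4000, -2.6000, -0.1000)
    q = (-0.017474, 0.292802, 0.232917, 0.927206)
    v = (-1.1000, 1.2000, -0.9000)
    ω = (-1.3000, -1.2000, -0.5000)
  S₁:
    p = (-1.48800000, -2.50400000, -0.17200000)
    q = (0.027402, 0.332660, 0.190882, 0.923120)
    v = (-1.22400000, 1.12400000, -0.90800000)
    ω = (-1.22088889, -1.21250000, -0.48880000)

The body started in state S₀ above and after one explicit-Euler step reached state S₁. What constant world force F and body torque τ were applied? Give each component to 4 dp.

F = (-3.1000, -1.9000, -0.2000)
τ = (0.1300, 0.0400, -0.0200)

ω₁ − ω₀ = (0.07911111, -0.01250000, 0.01120000)
gyro term ω₀×Iω₀ = (-0.0480, 0.0650, -0.0312)
τ = I·(Δω/dt) + ω₀×(Iω₀) = (0.1300, 0.0400, -0.0200)
Δv = v₁−v₀ = (-0.12400000, -0.07600000, -0.00800000)
F = m·Δv/dt = (-3.1000, -1.9000, -0.2000)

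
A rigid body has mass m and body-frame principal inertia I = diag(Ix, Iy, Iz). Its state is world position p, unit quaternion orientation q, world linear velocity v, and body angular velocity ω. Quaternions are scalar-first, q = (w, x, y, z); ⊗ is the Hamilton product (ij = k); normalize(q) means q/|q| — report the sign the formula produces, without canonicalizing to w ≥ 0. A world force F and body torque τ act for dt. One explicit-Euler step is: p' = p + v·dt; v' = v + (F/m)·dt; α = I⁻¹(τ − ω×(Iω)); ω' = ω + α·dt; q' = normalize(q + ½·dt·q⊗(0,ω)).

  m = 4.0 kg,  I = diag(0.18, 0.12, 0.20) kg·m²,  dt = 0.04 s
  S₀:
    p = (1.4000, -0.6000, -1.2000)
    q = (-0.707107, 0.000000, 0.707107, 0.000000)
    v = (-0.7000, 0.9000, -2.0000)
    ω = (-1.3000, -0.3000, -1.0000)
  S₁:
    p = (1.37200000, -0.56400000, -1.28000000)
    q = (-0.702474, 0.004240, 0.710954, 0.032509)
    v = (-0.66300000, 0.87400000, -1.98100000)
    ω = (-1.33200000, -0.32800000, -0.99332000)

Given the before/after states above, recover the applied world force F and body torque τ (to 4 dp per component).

Δω = ω₁−ω₀ = (-0.03200000, -0.02800000, 0.00668000)
gyro term ω₀×Iω₀ = (0.0240, -0.0260, -0.0234)
applied torque τ = (-0.1200, -0.1100, 0.0100)
Δv = v₁−v₀ = (0.03700000, -0.02600000, 0.01900000)
m·(v₁−v₀)/dt = (3.7000, -2.6000, 1.9000)

F = (3.7000, -2.6000, 1.9000)
τ = (-0.1200, -0.1100, 0.0100)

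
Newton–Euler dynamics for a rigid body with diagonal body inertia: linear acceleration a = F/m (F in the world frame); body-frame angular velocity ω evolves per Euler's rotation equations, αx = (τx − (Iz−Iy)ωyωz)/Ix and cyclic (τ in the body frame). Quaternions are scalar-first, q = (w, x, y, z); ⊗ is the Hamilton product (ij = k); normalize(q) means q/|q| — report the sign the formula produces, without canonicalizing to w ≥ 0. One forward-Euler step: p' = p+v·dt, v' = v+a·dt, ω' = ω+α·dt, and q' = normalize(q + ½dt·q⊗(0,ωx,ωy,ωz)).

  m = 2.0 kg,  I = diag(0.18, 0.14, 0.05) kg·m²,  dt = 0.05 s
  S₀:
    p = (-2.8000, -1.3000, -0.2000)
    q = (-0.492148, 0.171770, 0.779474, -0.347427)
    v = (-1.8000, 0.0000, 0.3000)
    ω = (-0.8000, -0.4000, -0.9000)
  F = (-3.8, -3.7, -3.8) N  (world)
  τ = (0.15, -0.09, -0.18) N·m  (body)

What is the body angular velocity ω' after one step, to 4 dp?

ω' = (-0.7493, -0.4656, -1.0672)

α = I⁻¹(τ − ω×Iω) = (1.0133, -1.3114, -3.3440)
ω' = ω + α·dt = (-0.7493, -0.4656, -1.0672)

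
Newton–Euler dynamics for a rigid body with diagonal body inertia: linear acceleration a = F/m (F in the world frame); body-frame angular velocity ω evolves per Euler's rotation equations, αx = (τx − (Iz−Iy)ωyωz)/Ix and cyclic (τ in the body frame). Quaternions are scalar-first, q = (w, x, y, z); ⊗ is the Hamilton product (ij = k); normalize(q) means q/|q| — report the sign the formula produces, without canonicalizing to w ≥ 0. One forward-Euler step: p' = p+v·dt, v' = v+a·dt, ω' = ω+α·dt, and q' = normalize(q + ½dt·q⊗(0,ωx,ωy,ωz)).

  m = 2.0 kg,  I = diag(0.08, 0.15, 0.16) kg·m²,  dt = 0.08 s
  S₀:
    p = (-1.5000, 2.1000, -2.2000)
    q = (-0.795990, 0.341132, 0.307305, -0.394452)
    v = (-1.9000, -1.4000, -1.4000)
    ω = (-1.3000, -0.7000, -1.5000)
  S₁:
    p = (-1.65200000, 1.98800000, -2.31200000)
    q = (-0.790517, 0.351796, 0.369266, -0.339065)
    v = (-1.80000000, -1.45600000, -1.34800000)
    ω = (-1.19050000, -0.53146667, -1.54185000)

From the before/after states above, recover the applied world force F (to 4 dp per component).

velocity change Δv = (0.10000000, -0.05600000, 0.05200000)
F = m·Δv/dt = (2.5000, -1.4000, 1.3000)

F = (2.5000, -1.4000, 1.3000)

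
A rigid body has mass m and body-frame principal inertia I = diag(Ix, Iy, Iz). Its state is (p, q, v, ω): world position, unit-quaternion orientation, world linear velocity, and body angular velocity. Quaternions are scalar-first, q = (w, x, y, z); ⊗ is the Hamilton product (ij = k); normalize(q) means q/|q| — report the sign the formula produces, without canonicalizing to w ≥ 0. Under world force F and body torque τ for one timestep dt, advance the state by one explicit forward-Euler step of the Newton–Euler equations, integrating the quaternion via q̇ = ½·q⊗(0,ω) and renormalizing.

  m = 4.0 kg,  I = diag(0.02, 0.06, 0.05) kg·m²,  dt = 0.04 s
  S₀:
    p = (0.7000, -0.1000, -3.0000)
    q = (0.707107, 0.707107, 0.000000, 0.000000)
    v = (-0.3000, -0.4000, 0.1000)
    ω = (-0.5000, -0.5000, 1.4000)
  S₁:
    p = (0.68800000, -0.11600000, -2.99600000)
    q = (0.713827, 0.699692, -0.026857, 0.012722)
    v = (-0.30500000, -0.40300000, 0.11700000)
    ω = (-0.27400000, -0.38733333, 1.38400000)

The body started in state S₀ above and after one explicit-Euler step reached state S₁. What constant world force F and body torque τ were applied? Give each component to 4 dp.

Δω = ω₁−ω₀ = (0.22600000, 0.11266667, -0.01600000)
precession coupling = (0.0070, 0.0210, 0.0100)
applied torque τ = (0.1200, 0.1900, -0.0100)
Δv = v₁−v₀ = (-0.00500000, -0.00300000, 0.01700000)
m·(v₁−v₀)/dt = (-0.5000, -0.3000, 1.7000)

F = (-0.5000, -0.3000, 1.7000)
τ = (0.1200, 0.1900, -0.0100)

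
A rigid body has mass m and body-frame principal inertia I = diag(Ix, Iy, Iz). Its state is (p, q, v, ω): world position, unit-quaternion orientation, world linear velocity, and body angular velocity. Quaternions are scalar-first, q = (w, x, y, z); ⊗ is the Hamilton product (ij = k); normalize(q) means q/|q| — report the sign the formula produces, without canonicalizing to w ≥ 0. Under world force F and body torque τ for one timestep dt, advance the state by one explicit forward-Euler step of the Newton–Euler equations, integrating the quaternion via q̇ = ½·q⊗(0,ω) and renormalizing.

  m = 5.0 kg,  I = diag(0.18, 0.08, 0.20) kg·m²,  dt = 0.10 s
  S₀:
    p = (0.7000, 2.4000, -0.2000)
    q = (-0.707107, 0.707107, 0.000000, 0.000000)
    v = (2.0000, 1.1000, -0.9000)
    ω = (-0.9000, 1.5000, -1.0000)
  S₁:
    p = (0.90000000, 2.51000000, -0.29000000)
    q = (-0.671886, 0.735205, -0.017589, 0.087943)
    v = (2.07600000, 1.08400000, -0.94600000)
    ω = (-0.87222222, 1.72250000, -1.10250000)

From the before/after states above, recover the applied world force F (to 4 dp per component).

F = (3.8000, -0.8000, -2.3000)

Δv = v₁−v₀ = (0.07600000, -0.01600000, -0.04600000)
m·(v₁−v₀)/dt = (3.8000, -0.8000, -2.3000)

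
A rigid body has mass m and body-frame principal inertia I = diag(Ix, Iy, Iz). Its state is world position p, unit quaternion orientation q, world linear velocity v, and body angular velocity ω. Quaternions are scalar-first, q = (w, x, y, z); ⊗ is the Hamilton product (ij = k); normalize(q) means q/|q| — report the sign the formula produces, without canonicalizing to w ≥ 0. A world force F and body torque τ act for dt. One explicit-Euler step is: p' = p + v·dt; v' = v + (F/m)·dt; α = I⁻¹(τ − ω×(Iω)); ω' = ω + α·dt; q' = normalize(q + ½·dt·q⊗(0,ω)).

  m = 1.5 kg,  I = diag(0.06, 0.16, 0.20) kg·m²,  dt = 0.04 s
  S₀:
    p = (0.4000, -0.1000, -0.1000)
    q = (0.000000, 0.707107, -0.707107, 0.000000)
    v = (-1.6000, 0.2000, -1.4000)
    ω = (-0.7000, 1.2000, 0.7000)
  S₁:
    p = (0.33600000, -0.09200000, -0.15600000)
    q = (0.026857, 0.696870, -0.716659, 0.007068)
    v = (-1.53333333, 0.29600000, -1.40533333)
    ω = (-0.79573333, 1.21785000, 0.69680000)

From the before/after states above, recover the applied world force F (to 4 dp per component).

Δv = v₁−v₀ = (0.06666667, 0.09600000, -0.00533333)
applied force F = (2.5000, 3.6000, -0.2000)

F = (2.5000, 3.6000, -0.2000)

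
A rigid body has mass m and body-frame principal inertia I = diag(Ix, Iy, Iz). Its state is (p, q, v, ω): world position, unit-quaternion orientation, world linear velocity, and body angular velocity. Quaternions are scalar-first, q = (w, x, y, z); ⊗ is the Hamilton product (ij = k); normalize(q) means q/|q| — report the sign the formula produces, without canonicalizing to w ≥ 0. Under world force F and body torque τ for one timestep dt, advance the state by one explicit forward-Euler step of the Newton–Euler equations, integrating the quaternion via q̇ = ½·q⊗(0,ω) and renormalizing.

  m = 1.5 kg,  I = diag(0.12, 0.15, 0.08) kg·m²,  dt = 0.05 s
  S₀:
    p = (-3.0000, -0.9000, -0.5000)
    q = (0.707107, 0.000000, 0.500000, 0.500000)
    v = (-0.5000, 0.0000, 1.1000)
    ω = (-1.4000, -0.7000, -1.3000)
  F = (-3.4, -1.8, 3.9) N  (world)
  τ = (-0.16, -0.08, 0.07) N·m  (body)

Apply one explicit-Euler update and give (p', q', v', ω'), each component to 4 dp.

p' = (-3.0250, -0.9000, -0.4450)
q' = (0.7312, -0.0322, 0.4695, 0.4939)
v' = (-0.6133, -0.0600, 1.2300)
ω' = (-1.4401, -0.7509, -1.2746)

a = F/m = (-2.2667, -1.2000, 2.6000)
p' = p + v·dt = (-3.0250, -0.9000, -0.4450)
v + (F/m)dt = (-0.6133, -0.0600, 1.2300)
precession coupling ω×(Iω) = (-0.0637, 0.0728, 0.0294)
α = I⁻¹(τ − ω×Iω) = (-0.8025, -1.0187, 0.5075)
new body rate ω' = (-1.4401, -0.7509, -1.2746)
Hamilton product q⊗(0,ω) = (1.0000000, -1.2899498, -1.1949749, -0.2192391)
q' = normalize(q + ½dt·q⊗(0,ω)) = (0.7312, -0.0322, 0.4695, 0.4939)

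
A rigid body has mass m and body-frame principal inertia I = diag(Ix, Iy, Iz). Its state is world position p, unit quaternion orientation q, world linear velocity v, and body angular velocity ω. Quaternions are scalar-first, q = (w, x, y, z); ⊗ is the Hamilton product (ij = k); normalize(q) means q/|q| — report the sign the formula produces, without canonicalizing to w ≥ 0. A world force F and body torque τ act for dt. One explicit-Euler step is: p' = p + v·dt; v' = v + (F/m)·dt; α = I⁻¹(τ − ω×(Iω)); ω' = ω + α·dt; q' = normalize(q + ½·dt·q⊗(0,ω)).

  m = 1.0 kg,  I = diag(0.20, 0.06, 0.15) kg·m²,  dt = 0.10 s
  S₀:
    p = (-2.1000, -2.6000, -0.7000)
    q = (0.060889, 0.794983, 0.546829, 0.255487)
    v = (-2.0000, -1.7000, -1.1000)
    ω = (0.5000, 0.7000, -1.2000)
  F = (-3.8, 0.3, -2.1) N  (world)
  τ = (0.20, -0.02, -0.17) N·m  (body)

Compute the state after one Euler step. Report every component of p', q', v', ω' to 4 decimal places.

p' = (-2.3000, -2.7700, -0.8100)
q' = (0.0371, 0.7527, 0.6014, 0.2653)
v' = (-2.3800, -1.6700, -1.3100)
ω' = (0.6378, 0.7167, -1.2807)

gyro term ω×Iω = (-0.0756, -0.0300, -0.0490)
(τ − ω×Iω)/I = (1.3780, 0.1667, -0.8067)
ω' = ω + α·dt = (0.6378, 0.7167, -1.2807)
2q̇ = q⊗(0,ω) = (-0.4736874, -0.8045912, 1.1243454, 0.2100068)
q + ½dt·q⊗(0,ω), renormalized = (0.0371, 0.7527, 0.6014, 0.2653)
linear accel F/m = (-3.8000, 0.3000, -2.1000)
new position p' = (-2.3000, -2.7700, -0.8100)
v + (F/m)dt = (-2.3800, -1.6700, -1.3100)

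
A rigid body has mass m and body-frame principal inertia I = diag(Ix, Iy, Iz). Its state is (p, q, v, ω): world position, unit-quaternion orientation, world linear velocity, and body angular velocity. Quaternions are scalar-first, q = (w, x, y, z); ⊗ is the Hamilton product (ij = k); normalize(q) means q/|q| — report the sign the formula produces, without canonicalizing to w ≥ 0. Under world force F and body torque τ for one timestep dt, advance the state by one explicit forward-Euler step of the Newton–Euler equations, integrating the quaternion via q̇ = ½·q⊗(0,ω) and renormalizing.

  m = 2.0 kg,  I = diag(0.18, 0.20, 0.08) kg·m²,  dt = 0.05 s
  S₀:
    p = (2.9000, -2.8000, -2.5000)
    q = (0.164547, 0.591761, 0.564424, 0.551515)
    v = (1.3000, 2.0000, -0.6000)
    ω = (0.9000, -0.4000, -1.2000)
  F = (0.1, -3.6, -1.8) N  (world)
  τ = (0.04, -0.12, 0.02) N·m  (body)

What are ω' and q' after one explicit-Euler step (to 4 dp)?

ω×(Iω) gyroscopic = (-0.0576, -0.1080, -0.0072)
(τ − ω×Iω)/I = (0.5422, -0.0600, 0.3400)
ω' = ω + α·dt = (0.9271, -0.4030, -1.1830)
q⊗(0,ω) = (0.3550027, -0.3086105, 1.1406579, -0.9421424)
updated quaternion q' = (0.1733, 0.5836, 0.5925, 0.5276)

ω' = (0.9271, -0.4030, -1.1830)
q' = (0.1733, 0.5836, 0.5925, 0.5276)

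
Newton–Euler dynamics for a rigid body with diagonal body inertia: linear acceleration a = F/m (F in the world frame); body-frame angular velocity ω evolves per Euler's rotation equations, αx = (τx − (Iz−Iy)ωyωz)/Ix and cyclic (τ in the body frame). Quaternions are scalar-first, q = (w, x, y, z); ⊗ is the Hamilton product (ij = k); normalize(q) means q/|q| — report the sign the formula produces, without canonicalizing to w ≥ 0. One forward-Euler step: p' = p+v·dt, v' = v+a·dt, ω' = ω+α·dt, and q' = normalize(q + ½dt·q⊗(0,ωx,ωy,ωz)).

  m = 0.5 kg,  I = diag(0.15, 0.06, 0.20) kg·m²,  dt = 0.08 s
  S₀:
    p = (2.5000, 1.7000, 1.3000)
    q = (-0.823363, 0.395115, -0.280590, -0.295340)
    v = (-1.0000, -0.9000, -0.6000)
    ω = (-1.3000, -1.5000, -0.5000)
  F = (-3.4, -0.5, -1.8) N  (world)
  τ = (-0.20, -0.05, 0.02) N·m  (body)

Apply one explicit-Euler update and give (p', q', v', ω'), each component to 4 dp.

precession coupling ω×(Iω) = (0.1050, -0.0325, -0.1755)
α = I⁻¹(τ − ω×Iω) = (-2.0333, -0.2917, 0.9775)
new body rate ω' = (-1.4627, -1.5233, -0.4218)
q⊗(0,ω) = (-0.0549055, 0.7676569, 1.8165440, -0.5457580)
q' = normalize(q + ½dt·q⊗(0,ω)) = (-0.8228, 0.4244, -0.2072, -0.3161)
p + v·dt = (2.4200, 1.6280, 1.2520)
new velocity v' = (-1.5440, -0.9800, -0.8880)

p' = (2.4200, 1.6280, 1.2520)
q' = (-0.8228, 0.4244, -0.2072, -0.3161)
v' = (-1.5440, -0.9800, -0.8880)
ω' = (-1.4627, -1.5233, -0.4218)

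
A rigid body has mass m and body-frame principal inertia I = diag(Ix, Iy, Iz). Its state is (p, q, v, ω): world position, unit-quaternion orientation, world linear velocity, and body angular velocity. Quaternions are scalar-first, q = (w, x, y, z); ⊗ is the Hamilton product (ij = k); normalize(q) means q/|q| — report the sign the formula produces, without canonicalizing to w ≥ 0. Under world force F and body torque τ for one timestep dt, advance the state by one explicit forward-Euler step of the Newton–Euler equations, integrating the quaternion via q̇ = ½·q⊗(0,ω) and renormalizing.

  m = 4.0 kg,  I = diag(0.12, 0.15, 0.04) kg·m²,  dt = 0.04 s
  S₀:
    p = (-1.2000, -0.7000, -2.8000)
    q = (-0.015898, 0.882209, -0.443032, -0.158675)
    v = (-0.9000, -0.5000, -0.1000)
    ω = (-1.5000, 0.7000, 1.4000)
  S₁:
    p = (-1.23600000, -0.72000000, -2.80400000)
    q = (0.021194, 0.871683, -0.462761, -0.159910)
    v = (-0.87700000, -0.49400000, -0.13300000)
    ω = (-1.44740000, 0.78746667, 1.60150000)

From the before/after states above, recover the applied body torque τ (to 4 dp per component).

ω₁ − ω₀ = (0.05260000, 0.08746667, 0.20150000)
precession coupling = (-0.1078, -0.1680, -0.0315)
applied torque τ = (0.0500, 0.1600, 0.1700)

τ = (0.0500, 0.1600, 0.1700)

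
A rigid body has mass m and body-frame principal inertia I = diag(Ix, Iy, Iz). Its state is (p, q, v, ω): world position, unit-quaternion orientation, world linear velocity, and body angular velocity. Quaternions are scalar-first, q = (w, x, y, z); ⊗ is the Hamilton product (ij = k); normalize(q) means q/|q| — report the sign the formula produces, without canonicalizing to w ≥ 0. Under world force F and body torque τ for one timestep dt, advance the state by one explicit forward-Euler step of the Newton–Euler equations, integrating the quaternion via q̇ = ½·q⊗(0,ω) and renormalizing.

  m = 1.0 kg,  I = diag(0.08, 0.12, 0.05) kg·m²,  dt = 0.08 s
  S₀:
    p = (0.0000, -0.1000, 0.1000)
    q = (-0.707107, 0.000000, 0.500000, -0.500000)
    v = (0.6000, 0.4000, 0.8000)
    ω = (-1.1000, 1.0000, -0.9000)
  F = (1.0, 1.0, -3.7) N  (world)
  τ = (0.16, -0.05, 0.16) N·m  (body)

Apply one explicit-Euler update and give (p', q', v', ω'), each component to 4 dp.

p' = (0.0480, -0.0680, 0.1640)
q' = (-0.7433, 0.0330, 0.4925, -0.4515)
v' = (0.6800, 0.4800, 0.5040)
ω' = (-1.0030, 0.9469, -0.5736)

a = (1.0000, 1.0000, -3.7000)
p + v·dt = (0.0480, -0.0680, 0.1640)
v' = v + a·dt = (0.6800, 0.4800, 0.5040)
precession coupling ω×(Iω) = (0.0630, 0.0297, -0.0440)
(τ − ω×Iω)/I = (1.2125, -0.6642, 4.0800)
ω' = ω + α·dt = (-1.0030, 0.9469, -0.5736)
2q̇ = q⊗(0,ω) = (-0.9500000, 0.8278177, -0.1571070, 1.1863963)
q + ½dt·q⊗(0,ω), renormalized = (-0.7433, 0.0330, 0.4925, -0.4515)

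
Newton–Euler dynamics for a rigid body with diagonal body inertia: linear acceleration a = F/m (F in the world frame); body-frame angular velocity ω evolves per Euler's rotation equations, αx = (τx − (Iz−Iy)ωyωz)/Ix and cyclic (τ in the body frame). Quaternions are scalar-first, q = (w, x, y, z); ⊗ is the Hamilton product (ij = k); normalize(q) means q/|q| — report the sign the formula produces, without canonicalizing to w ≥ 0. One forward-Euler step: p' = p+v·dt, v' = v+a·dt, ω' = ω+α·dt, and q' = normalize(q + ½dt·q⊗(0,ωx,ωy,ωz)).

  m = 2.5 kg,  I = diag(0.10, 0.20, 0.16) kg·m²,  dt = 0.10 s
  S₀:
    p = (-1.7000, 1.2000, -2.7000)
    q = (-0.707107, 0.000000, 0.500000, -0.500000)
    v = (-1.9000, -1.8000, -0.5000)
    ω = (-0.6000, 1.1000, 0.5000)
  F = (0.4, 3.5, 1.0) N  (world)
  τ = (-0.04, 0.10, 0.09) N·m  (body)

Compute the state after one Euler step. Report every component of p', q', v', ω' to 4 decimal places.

precession coupling ω×(Iω) = (-0.0220, 0.0180, -0.0660)
α = I⁻¹(τ − ω×Iω) = (-0.1800, 0.4100, 0.9750)
new body rate ω' = (-0.6180, 1.1410, 0.5975)
q⊗(0,ω) = (-0.3000000, 1.2242642, -0.4778177, -0.0535535)
updated quaternion q' = (-0.7205, 0.0611, 0.4750, -0.5015)
p + v·dt = (-1.8900, 1.0200, -2.7500)
v' = v + a·dt = (-1.8840, -1.6600, -0.4600)

p' = (-1.8900, 1.0200, -2.7500)
q' = (-0.7205, 0.0611, 0.4750, -0.5015)
v' = (-1.8840, -1.6600, -0.4600)
ω' = (-0.6180, 1.1410, 0.5975)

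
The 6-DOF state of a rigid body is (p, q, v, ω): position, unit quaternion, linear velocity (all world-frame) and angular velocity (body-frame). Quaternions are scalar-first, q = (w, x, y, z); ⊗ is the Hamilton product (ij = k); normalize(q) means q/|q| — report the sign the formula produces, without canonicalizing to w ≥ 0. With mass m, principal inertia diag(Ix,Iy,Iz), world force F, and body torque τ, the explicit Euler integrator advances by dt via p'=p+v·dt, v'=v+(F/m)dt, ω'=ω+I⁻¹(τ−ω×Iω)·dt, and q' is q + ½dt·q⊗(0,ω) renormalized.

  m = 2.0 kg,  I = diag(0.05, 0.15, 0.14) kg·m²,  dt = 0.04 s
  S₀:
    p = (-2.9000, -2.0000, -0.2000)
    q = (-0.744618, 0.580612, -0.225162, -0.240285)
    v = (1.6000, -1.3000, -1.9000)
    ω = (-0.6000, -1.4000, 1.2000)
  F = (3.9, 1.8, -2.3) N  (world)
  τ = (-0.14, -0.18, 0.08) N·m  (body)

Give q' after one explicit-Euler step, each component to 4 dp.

q' = (-0.7376, 0.5770, -0.2152, -0.2769)

q⊗(0,ω) = (0.3214824, -0.1598226, 0.4899018, -1.8414956)
q' = normalize(q + ½dt·q⊗(0,ω)) = (-0.7376, 0.5770, -0.2152, -0.2769)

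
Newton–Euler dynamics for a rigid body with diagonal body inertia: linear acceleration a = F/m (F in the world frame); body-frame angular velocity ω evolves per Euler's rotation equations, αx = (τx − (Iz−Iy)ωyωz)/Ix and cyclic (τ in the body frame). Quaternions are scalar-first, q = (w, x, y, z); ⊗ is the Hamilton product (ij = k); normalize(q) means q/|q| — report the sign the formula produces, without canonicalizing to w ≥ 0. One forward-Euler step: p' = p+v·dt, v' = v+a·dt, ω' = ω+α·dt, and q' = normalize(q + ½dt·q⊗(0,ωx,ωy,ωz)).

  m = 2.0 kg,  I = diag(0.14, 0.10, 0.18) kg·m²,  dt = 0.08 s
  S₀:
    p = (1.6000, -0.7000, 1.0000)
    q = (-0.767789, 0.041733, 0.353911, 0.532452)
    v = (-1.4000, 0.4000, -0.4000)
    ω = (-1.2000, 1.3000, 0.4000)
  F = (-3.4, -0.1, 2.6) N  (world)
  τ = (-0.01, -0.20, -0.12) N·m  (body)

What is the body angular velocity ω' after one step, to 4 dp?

ω' = (-1.2295, 1.1246, 0.3189)

(τ − ω×Iω)/I = (-0.3686, -2.1920, -1.0133)
ω' = ω + α·dt = (-1.2295, 1.1246, 0.3189)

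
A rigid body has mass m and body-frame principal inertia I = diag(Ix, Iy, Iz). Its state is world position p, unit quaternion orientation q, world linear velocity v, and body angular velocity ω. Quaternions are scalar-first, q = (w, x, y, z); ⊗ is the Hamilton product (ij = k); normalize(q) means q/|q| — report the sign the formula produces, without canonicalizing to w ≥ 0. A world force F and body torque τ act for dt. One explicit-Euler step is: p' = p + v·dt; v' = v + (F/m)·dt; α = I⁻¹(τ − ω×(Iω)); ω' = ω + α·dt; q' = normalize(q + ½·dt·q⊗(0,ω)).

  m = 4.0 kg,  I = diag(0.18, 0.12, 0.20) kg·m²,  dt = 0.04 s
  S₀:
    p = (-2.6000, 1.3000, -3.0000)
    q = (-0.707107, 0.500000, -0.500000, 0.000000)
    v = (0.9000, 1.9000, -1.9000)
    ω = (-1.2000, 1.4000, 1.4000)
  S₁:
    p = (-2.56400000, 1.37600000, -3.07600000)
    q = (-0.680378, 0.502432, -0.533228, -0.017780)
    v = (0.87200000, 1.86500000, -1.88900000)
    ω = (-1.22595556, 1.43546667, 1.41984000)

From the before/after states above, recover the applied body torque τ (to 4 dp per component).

rate change Δω = (-0.02595556, 0.03546667, 0.01984000)
gyro term ω₀×Iω₀ = (0.1568, 0.0336, 0.1008)
applied torque τ = (0.0400, 0.1400, 0.2000)

τ = (0.0400, 0.1400, 0.2000)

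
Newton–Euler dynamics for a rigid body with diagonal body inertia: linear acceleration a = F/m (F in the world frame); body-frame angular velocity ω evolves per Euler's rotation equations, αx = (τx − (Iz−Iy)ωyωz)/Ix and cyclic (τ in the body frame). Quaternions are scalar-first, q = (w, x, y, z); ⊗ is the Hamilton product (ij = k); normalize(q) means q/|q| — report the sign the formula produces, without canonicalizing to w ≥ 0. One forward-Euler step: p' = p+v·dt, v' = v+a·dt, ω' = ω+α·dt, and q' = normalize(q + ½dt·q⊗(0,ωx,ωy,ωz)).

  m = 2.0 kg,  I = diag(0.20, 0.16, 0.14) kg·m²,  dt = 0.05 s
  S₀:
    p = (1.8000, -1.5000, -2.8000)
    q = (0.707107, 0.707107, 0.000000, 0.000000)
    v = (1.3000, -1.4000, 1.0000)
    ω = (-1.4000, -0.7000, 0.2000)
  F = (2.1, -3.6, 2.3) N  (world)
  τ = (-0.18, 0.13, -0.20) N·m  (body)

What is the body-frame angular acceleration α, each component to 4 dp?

α = (-0.9140, 0.9175, -1.1486)

ω×(Iω) gyroscopic = (0.0028, -0.0168, -0.0392)
α = I⁻¹(τ − ω×Iω) = (-0.9140, 0.9175, -1.1486)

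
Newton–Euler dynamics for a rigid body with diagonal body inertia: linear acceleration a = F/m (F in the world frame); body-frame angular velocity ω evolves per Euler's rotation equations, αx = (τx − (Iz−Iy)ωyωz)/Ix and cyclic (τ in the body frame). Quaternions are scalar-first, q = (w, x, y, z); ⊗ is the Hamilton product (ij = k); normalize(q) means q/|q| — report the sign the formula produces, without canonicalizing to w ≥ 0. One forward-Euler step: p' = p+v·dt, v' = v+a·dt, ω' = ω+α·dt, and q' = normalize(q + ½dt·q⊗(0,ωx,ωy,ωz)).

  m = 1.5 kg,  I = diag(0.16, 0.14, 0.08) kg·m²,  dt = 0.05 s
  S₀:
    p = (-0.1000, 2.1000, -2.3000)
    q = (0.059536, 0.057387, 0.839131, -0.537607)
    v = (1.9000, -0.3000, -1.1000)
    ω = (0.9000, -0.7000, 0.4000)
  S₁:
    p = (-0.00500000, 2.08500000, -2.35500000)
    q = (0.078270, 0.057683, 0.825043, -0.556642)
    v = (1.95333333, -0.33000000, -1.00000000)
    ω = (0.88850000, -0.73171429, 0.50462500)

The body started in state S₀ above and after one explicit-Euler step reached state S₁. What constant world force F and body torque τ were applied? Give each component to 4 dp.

F = (1.6000, -0.9000, 3.0000)
τ = (-0.0200, -0.0600, 0.1800)

Δω = ω₁−ω₀ = (-0.01150000, -0.03171429, 0.10462500)
precession coupling = (0.0168, 0.0288, 0.0126)
τ = I·(Δω/dt) + ω₀×(Iω₀) = (-0.0200, -0.0600, 0.1800)
Δv = v₁−v₀ = (0.05333333, -0.03000000, 0.10000000)
m·(v₁−v₀)/dt = (1.6000, -0.9000, 3.0000)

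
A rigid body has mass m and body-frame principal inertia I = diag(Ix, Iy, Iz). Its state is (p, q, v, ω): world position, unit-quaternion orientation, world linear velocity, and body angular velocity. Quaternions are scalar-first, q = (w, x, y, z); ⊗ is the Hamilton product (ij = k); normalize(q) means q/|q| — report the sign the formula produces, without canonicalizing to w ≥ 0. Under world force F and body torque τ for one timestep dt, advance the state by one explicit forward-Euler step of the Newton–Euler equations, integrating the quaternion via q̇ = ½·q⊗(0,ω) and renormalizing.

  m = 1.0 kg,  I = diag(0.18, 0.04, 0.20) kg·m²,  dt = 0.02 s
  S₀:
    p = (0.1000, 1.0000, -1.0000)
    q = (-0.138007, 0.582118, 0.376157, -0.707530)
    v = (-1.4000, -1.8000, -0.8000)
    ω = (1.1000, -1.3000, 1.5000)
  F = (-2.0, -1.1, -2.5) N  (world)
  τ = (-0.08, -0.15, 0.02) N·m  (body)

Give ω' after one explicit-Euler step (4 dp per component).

gyro term ω×Iω = (-0.3120, -0.0330, 0.2002)
(τ − ω×Iω)/I = (1.2889, -2.9250, -0.9010)
new body rate ω' = (1.1258, -1.3585, 1.4820)

ω' = (1.1258, -1.3585, 1.4820)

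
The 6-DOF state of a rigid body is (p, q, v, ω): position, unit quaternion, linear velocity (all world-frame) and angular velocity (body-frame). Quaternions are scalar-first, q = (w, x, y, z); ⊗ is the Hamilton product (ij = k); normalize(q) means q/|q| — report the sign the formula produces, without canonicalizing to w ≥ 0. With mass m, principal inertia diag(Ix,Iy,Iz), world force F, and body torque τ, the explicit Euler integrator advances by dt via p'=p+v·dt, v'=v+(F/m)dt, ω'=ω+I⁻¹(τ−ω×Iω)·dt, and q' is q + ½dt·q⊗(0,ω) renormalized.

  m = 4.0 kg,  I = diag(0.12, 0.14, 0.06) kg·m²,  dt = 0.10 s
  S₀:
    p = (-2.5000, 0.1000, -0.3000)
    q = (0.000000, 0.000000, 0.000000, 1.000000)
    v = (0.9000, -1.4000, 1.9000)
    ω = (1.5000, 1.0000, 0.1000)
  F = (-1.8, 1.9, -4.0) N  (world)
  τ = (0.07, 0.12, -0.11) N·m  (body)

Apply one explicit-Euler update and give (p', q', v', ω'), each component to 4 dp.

a = F/m = (-0.4500, 0.4750, -1.0000)
new position p' = (-2.4100, -0.0400, -0.1100)
v + (F/m)dt = (0.8550, -1.3525, 1.8000)
α = I⁻¹(τ − ω×Iω) = (0.6500, 0.7929, -2.3333)
ω' = ω + α·dt = (1.5650, 1.0793, -0.1333)
2q̇ = q⊗(0,ω) = (-0.1000000, -1.0000000, 1.5000000, 0.0000000)
updated quaternion q' = (-0.0050, -0.0498, 0.0747, 0.9959)

p' = (-2.4100, -0.0400, -0.1100)
q' = (-0.0050, -0.0498, 0.0747, 0.9959)
v' = (0.8550, -1.3525, 1.8000)
ω' = (1.5650, 1.0793, -0.1333)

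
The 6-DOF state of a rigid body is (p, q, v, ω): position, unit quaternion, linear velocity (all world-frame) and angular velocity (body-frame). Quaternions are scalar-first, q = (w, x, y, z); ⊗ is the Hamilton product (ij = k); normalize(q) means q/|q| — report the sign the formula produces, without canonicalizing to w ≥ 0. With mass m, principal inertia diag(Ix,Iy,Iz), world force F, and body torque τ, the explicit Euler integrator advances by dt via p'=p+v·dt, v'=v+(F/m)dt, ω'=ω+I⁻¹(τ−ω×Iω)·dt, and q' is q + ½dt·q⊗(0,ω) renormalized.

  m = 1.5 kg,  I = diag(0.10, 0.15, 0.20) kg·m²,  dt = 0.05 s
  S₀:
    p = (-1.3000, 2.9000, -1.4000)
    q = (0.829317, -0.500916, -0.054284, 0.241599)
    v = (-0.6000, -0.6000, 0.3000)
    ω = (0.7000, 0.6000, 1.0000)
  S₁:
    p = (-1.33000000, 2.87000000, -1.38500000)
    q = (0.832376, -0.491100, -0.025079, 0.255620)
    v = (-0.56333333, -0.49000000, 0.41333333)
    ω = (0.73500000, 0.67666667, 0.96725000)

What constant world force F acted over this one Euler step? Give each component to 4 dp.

v₁ − v₀ = (0.03666667, 0.11000000, 0.11333333)
m·(v₁−v₀)/dt = (1.1000, 3.3000, 3.4000)

F = (1.1000, 3.3000, 3.4000)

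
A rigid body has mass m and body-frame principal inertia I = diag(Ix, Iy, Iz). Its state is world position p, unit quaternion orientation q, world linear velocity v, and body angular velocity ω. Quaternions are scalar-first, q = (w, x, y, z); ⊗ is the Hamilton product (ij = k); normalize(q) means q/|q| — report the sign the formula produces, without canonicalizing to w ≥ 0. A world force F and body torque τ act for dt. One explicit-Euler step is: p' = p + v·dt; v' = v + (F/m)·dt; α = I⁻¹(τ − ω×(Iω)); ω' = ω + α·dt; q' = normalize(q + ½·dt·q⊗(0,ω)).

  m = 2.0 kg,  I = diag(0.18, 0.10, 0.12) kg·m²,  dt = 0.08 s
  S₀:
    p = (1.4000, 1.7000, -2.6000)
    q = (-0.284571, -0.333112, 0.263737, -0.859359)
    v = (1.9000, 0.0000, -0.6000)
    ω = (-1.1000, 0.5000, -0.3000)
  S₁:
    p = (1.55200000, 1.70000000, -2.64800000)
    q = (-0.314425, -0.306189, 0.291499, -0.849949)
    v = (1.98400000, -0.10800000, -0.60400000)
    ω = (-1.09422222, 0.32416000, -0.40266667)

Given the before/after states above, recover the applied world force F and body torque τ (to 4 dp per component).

F = (2.1000, -2.7000, -0.1000)
τ = (0.0100, -0.2000, -0.1100)

ω₁ − ω₀ = (0.00577778, -0.17584000, -0.10266667)
applied torque τ = (0.0100, -0.2000, -0.1100)
v₁ − v₀ = (0.08400000, -0.10800000, -0.00400000)
m·(v₁−v₀)/dt = (2.1000, -2.7000, -0.1000)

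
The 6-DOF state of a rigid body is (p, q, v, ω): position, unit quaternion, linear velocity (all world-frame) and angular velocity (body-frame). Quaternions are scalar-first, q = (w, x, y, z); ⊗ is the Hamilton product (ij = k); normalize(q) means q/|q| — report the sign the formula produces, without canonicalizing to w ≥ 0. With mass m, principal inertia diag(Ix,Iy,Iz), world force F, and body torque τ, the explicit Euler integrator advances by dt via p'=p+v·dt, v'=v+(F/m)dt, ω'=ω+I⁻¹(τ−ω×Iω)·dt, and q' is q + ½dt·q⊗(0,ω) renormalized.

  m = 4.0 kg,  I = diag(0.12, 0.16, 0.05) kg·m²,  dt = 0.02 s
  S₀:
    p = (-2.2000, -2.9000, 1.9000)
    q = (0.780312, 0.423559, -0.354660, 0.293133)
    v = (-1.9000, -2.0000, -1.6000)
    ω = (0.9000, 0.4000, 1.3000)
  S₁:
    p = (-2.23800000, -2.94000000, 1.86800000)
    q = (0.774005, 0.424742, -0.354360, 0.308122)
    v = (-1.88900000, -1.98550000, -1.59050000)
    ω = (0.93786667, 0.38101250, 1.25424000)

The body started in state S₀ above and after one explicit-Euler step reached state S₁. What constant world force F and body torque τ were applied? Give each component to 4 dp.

F = (2.2000, 2.9000, 1.9000)
τ = (0.1700, -0.0700, -0.1000)

ω₁ − ω₀ = (0.03786667, -0.01898750, -0.04576000)
τ = I·(Δω/dt) + ω₀×(Iω₀) = (0.1700, -0.0700, -0.1000)
Δv = v₁−v₀ = (0.01100000, 0.01450000, 0.00950000)
F = m·Δv/dt = (2.2000, 2.9000, 1.9000)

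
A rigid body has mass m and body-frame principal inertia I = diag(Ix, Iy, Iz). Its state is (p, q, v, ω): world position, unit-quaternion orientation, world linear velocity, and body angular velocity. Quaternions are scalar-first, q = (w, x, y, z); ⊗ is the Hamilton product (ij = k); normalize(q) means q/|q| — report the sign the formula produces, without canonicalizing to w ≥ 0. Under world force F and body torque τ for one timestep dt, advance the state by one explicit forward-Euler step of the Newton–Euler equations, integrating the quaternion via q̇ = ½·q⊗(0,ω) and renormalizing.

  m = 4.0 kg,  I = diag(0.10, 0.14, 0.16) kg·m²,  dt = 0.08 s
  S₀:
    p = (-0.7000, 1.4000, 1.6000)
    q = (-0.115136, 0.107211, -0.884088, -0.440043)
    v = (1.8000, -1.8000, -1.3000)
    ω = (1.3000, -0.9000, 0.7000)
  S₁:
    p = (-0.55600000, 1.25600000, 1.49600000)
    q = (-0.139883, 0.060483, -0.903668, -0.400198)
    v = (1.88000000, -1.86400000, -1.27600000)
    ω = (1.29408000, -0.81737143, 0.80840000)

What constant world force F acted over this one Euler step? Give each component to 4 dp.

v₁ − v₀ = (0.08000000, -0.06400000, 0.02400000)
F = m·Δv/dt = (4.0000, -3.2000, 1.2000)

F = (4.0000, -3.2000, 1.2000)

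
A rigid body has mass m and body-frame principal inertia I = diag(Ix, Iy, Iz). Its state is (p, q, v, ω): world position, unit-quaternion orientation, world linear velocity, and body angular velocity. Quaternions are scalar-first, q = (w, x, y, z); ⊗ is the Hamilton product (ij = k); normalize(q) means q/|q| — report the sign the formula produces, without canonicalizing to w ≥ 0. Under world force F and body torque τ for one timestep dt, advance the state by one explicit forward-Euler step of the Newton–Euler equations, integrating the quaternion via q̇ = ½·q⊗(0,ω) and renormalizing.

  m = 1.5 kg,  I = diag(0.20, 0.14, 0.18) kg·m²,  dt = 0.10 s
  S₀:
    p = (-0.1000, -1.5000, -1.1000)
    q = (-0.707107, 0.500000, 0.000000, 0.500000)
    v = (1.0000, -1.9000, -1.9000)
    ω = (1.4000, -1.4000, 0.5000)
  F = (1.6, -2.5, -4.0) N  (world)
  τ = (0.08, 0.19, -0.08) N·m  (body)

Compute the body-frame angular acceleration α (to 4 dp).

precession coupling ω×(Iω) = (-0.0280, 0.0140, 0.1176)
α = I⁻¹(τ − ω×Iω) = (0.5400, 1.2571, -1.0978)

α = (0.5400, 1.2571, -1.0978)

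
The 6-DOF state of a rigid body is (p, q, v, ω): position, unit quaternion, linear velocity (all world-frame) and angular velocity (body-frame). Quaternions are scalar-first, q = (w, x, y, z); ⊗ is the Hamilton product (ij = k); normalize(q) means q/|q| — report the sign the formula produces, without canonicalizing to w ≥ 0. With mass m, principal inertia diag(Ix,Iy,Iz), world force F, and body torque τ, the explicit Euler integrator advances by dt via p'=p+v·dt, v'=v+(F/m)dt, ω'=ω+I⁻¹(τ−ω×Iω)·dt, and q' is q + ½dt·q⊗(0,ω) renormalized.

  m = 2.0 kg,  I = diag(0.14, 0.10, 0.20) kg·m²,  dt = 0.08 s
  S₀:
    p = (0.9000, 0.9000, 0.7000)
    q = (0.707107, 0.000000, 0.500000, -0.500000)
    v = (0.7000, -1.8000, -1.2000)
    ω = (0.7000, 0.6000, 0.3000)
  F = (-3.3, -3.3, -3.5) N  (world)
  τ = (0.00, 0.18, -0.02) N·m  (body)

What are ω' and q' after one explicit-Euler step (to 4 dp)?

ω×(Iω) gyroscopic = (0.0180, -0.0126, -0.0168)
(τ − ω×Iω)/I = (-0.1286, 1.9260, -0.0160)
ω + α·dt = (0.6897, 0.7541, 0.2987)
Hamilton product q⊗(0,ω) = (-0.1500000, 0.9449749, 0.0742642, -0.1378679)
updated quaternion q' = (0.7006, 0.0378, 0.5026, -0.5051)

ω' = (0.6897, 0.7541, 0.2987)
q' = (0.7006, 0.0378, 0.5026, -0.5051)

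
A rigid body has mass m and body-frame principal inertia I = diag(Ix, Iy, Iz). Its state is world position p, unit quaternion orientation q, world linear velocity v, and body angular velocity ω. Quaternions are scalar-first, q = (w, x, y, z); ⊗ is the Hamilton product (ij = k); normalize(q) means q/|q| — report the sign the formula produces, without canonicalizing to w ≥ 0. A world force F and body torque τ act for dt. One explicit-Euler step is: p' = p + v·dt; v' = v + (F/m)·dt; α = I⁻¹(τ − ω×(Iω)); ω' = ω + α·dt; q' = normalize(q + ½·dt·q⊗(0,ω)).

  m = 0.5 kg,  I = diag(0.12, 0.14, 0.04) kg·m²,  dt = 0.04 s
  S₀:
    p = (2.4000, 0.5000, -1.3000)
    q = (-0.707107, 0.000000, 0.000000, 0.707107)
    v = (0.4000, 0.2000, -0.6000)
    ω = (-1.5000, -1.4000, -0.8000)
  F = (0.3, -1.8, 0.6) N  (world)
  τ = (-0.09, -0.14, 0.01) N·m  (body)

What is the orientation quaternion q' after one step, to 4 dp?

Hamilton product q⊗(0,ω) = (0.5656856, 2.0506103, -0.0707107, 0.5656856)
updated quaternion q' = (-0.6951, 0.0410, -0.0014, 0.7177)

q' = (-0.6951, 0.0410, -0.0014, 0.7177)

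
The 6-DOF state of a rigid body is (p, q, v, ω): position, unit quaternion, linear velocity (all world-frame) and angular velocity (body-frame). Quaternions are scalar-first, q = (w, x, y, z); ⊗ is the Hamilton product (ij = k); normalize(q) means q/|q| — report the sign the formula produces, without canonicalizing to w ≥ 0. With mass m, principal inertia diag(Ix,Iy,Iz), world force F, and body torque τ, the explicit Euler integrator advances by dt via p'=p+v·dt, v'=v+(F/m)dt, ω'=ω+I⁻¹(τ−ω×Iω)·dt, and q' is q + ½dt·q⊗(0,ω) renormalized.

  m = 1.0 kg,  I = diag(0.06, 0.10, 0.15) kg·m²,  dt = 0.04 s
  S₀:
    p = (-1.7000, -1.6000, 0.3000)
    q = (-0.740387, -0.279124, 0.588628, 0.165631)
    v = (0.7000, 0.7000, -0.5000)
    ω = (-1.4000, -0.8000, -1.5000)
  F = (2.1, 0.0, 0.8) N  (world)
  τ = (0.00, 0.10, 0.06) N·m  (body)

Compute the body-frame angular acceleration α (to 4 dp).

precession coupling ω×(Iω) = (0.0600, -0.1890, 0.0448)
α = I⁻¹(τ − ω×Iω) = (-1.0000, 2.8900, 0.1013)

α = (-1.0000, 2.8900, 0.1013)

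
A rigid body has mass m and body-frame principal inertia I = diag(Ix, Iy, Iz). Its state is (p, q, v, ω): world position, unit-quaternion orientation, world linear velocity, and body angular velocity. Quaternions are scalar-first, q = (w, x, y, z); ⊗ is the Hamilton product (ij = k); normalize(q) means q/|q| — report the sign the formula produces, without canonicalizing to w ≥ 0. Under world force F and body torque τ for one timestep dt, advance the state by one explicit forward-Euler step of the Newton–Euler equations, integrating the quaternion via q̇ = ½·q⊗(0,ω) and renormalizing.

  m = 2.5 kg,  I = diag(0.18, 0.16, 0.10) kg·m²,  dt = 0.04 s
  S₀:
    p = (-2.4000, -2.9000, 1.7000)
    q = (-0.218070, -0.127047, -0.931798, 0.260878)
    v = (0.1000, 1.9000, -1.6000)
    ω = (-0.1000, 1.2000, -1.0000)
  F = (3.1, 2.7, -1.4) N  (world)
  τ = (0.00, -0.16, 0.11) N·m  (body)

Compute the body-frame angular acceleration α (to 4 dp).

α = (-0.4000, -1.0500, 1.0760)

precession coupling ω×(Iω) = (0.0720, 0.0080, 0.0024)
α = I⁻¹(τ − ω×Iω) = (-0.4000, -1.0500, 1.0760)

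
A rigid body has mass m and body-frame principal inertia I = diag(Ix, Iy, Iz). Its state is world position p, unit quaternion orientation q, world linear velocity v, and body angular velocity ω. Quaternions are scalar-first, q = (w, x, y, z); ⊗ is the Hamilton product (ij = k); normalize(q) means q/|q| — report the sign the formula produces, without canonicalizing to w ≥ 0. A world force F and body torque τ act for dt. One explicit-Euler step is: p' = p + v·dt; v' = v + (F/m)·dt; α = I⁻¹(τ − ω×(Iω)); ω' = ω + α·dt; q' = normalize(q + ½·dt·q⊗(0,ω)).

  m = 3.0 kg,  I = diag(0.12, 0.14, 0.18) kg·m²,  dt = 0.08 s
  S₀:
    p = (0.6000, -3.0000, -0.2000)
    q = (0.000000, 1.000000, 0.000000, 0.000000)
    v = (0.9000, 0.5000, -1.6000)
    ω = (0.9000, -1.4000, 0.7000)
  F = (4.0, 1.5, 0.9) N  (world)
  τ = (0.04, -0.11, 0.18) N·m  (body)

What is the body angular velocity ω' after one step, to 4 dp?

ω' = (0.9528, -1.4413, 0.7912)

α = I⁻¹(τ − ω×Iω) = (0.6600, -0.5157, 1.1400)
ω' = ω + α·dt = (0.9528, -1.4413, 0.7912)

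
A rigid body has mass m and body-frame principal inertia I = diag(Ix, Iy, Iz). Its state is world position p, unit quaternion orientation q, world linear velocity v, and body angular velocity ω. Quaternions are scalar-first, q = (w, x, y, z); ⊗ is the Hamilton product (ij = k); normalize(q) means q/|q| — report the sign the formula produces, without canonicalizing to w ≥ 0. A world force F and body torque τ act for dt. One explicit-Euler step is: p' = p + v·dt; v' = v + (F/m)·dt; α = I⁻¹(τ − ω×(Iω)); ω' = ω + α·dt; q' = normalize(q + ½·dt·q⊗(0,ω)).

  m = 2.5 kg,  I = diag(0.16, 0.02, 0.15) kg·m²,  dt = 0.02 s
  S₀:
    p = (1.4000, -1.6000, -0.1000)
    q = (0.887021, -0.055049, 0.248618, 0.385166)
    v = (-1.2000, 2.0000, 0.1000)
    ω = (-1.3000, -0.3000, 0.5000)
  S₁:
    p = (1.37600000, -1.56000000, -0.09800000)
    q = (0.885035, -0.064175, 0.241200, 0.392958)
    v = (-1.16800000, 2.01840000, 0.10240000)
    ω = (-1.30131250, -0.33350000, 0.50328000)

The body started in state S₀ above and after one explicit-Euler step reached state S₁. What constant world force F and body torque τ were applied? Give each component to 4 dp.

Δv = v₁−v₀ = (0.03200000, 0.01840000, 0.00240000)
applied force F = (4.0000, 2.3000, 0.3000)
ω₁ − ω₀ = (-0.00131250, -0.03350000, 0.00328000)
ω₀×(Iω₀) = (-0.0195, -0.0065, -0.0546)
applied torque τ = (-0.0300, -0.0400, -0.0300)

F = (4.0000, 2.3000, 0.3000)
τ = (-0.0300, -0.0400, -0.0300)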